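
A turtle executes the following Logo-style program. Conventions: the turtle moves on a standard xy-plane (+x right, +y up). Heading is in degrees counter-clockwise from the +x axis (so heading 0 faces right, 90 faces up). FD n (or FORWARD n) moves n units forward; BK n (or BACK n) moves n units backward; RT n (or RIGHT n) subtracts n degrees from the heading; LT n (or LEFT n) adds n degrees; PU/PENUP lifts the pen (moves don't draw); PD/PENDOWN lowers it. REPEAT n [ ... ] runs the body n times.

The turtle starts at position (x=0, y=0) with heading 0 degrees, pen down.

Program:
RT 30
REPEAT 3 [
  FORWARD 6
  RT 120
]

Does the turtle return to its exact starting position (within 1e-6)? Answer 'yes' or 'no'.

Executing turtle program step by step:
Start: pos=(0,0), heading=0, pen down
RT 30: heading 0 -> 330
REPEAT 3 [
  -- iteration 1/3 --
  FD 6: (0,0) -> (5.196,-3) [heading=330, draw]
  RT 120: heading 330 -> 210
  -- iteration 2/3 --
  FD 6: (5.196,-3) -> (0,-6) [heading=210, draw]
  RT 120: heading 210 -> 90
  -- iteration 3/3 --
  FD 6: (0,-6) -> (0,0) [heading=90, draw]
  RT 120: heading 90 -> 330
]
Final: pos=(0,0), heading=330, 3 segment(s) drawn

Start position: (0, 0)
Final position: (0, 0)
Distance = 0; < 1e-6 -> CLOSED

Answer: yes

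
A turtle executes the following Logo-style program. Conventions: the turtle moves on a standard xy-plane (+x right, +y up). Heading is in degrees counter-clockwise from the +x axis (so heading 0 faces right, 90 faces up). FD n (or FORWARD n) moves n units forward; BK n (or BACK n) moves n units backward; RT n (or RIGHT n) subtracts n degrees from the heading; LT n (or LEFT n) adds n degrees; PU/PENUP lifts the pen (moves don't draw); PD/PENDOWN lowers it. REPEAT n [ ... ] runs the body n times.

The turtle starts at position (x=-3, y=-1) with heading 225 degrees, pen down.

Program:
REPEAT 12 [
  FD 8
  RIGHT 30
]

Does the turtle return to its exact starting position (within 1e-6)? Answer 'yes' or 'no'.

Answer: yes

Derivation:
Executing turtle program step by step:
Start: pos=(-3,-1), heading=225, pen down
REPEAT 12 [
  -- iteration 1/12 --
  FD 8: (-3,-1) -> (-8.657,-6.657) [heading=225, draw]
  RT 30: heading 225 -> 195
  -- iteration 2/12 --
  FD 8: (-8.657,-6.657) -> (-16.384,-8.727) [heading=195, draw]
  RT 30: heading 195 -> 165
  -- iteration 3/12 --
  FD 8: (-16.384,-8.727) -> (-24.112,-6.657) [heading=165, draw]
  RT 30: heading 165 -> 135
  -- iteration 4/12 --
  FD 8: (-24.112,-6.657) -> (-29.769,-1) [heading=135, draw]
  RT 30: heading 135 -> 105
  -- iteration 5/12 --
  FD 8: (-29.769,-1) -> (-31.839,6.727) [heading=105, draw]
  RT 30: heading 105 -> 75
  -- iteration 6/12 --
  FD 8: (-31.839,6.727) -> (-29.769,14.455) [heading=75, draw]
  RT 30: heading 75 -> 45
  -- iteration 7/12 --
  FD 8: (-29.769,14.455) -> (-24.112,20.112) [heading=45, draw]
  RT 30: heading 45 -> 15
  -- iteration 8/12 --
  FD 8: (-24.112,20.112) -> (-16.384,22.182) [heading=15, draw]
  RT 30: heading 15 -> 345
  -- iteration 9/12 --
  FD 8: (-16.384,22.182) -> (-8.657,20.112) [heading=345, draw]
  RT 30: heading 345 -> 315
  -- iteration 10/12 --
  FD 8: (-8.657,20.112) -> (-3,14.455) [heading=315, draw]
  RT 30: heading 315 -> 285
  -- iteration 11/12 --
  FD 8: (-3,14.455) -> (-0.929,6.727) [heading=285, draw]
  RT 30: heading 285 -> 255
  -- iteration 12/12 --
  FD 8: (-0.929,6.727) -> (-3,-1) [heading=255, draw]
  RT 30: heading 255 -> 225
]
Final: pos=(-3,-1), heading=225, 12 segment(s) drawn

Start position: (-3, -1)
Final position: (-3, -1)
Distance = 0; < 1e-6 -> CLOSED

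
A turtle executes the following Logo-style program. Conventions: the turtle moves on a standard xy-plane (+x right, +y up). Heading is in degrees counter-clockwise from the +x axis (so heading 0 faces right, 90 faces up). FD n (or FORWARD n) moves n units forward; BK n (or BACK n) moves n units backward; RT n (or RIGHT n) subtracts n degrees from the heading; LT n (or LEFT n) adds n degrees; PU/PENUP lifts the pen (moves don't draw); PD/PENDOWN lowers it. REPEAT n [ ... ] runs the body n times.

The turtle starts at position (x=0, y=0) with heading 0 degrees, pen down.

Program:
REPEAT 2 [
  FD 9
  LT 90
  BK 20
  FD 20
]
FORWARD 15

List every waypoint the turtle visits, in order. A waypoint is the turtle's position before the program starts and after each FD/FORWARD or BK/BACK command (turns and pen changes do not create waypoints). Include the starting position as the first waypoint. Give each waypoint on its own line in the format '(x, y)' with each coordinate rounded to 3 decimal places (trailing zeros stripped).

Executing turtle program step by step:
Start: pos=(0,0), heading=0, pen down
REPEAT 2 [
  -- iteration 1/2 --
  FD 9: (0,0) -> (9,0) [heading=0, draw]
  LT 90: heading 0 -> 90
  BK 20: (9,0) -> (9,-20) [heading=90, draw]
  FD 20: (9,-20) -> (9,0) [heading=90, draw]
  -- iteration 2/2 --
  FD 9: (9,0) -> (9,9) [heading=90, draw]
  LT 90: heading 90 -> 180
  BK 20: (9,9) -> (29,9) [heading=180, draw]
  FD 20: (29,9) -> (9,9) [heading=180, draw]
]
FD 15: (9,9) -> (-6,9) [heading=180, draw]
Final: pos=(-6,9), heading=180, 7 segment(s) drawn
Waypoints (8 total):
(0, 0)
(9, 0)
(9, -20)
(9, 0)
(9, 9)
(29, 9)
(9, 9)
(-6, 9)

Answer: (0, 0)
(9, 0)
(9, -20)
(9, 0)
(9, 9)
(29, 9)
(9, 9)
(-6, 9)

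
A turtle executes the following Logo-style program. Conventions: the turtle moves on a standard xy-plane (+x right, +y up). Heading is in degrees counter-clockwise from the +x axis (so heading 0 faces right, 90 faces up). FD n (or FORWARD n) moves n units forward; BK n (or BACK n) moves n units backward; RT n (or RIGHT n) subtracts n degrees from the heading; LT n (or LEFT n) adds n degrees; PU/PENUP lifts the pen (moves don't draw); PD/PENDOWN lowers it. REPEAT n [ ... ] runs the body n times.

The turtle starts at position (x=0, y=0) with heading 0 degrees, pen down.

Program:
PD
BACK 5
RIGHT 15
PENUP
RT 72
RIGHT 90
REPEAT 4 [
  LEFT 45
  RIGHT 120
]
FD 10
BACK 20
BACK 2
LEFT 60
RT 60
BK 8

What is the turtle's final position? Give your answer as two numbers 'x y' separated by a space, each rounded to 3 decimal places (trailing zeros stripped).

Executing turtle program step by step:
Start: pos=(0,0), heading=0, pen down
PD: pen down
BK 5: (0,0) -> (-5,0) [heading=0, draw]
RT 15: heading 0 -> 345
PU: pen up
RT 72: heading 345 -> 273
RT 90: heading 273 -> 183
REPEAT 4 [
  -- iteration 1/4 --
  LT 45: heading 183 -> 228
  RT 120: heading 228 -> 108
  -- iteration 2/4 --
  LT 45: heading 108 -> 153
  RT 120: heading 153 -> 33
  -- iteration 3/4 --
  LT 45: heading 33 -> 78
  RT 120: heading 78 -> 318
  -- iteration 4/4 --
  LT 45: heading 318 -> 3
  RT 120: heading 3 -> 243
]
FD 10: (-5,0) -> (-9.54,-8.91) [heading=243, move]
BK 20: (-9.54,-8.91) -> (-0.46,8.91) [heading=243, move]
BK 2: (-0.46,8.91) -> (0.448,10.692) [heading=243, move]
LT 60: heading 243 -> 303
RT 60: heading 303 -> 243
BK 8: (0.448,10.692) -> (4.08,17.82) [heading=243, move]
Final: pos=(4.08,17.82), heading=243, 1 segment(s) drawn

Answer: 4.08 17.82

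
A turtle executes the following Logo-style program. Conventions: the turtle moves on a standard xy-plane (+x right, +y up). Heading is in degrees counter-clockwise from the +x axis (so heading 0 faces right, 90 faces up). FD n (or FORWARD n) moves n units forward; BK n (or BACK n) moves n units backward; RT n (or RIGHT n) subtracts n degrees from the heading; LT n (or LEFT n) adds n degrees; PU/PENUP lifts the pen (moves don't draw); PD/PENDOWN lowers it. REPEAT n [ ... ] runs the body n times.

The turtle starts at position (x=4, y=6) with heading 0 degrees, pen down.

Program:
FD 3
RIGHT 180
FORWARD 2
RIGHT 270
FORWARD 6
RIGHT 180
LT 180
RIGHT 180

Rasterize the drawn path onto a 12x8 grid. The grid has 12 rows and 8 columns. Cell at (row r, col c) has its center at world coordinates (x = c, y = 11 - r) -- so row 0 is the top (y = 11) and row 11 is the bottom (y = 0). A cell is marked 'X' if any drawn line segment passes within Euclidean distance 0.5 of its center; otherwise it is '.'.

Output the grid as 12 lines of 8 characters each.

Answer: ........
........
........
........
........
....XXXX
.....X..
.....X..
.....X..
.....X..
.....X..
.....X..

Derivation:
Segment 0: (4,6) -> (7,6)
Segment 1: (7,6) -> (5,6)
Segment 2: (5,6) -> (5,0)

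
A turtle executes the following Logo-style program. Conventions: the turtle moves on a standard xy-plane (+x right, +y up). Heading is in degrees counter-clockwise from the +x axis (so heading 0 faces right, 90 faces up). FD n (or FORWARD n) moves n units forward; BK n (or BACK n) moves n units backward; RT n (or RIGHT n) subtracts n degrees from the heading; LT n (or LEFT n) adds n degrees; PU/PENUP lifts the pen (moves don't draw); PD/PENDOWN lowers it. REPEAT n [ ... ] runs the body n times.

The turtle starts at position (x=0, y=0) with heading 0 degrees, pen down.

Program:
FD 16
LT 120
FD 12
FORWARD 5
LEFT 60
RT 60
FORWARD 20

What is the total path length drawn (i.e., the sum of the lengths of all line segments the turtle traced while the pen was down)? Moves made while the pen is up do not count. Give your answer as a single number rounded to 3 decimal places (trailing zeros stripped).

Executing turtle program step by step:
Start: pos=(0,0), heading=0, pen down
FD 16: (0,0) -> (16,0) [heading=0, draw]
LT 120: heading 0 -> 120
FD 12: (16,0) -> (10,10.392) [heading=120, draw]
FD 5: (10,10.392) -> (7.5,14.722) [heading=120, draw]
LT 60: heading 120 -> 180
RT 60: heading 180 -> 120
FD 20: (7.5,14.722) -> (-2.5,32.043) [heading=120, draw]
Final: pos=(-2.5,32.043), heading=120, 4 segment(s) drawn

Segment lengths:
  seg 1: (0,0) -> (16,0), length = 16
  seg 2: (16,0) -> (10,10.392), length = 12
  seg 3: (10,10.392) -> (7.5,14.722), length = 5
  seg 4: (7.5,14.722) -> (-2.5,32.043), length = 20
Total = 53

Answer: 53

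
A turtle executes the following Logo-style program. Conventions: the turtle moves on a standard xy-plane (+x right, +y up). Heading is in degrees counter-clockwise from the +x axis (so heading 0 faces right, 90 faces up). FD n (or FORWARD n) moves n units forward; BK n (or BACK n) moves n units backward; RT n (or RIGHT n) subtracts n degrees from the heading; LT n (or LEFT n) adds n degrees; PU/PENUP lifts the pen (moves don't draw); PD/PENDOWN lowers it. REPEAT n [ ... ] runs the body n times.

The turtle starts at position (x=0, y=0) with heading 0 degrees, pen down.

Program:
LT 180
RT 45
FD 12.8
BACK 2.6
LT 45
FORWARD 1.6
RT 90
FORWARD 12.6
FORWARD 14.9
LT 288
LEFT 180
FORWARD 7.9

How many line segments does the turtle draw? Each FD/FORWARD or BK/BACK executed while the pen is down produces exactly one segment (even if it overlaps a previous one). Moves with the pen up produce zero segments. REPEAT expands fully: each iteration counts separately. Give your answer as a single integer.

Executing turtle program step by step:
Start: pos=(0,0), heading=0, pen down
LT 180: heading 0 -> 180
RT 45: heading 180 -> 135
FD 12.8: (0,0) -> (-9.051,9.051) [heading=135, draw]
BK 2.6: (-9.051,9.051) -> (-7.212,7.212) [heading=135, draw]
LT 45: heading 135 -> 180
FD 1.6: (-7.212,7.212) -> (-8.812,7.212) [heading=180, draw]
RT 90: heading 180 -> 90
FD 12.6: (-8.812,7.212) -> (-8.812,19.812) [heading=90, draw]
FD 14.9: (-8.812,19.812) -> (-8.812,34.712) [heading=90, draw]
LT 288: heading 90 -> 18
LT 180: heading 18 -> 198
FD 7.9: (-8.812,34.712) -> (-16.326,32.271) [heading=198, draw]
Final: pos=(-16.326,32.271), heading=198, 6 segment(s) drawn
Segments drawn: 6

Answer: 6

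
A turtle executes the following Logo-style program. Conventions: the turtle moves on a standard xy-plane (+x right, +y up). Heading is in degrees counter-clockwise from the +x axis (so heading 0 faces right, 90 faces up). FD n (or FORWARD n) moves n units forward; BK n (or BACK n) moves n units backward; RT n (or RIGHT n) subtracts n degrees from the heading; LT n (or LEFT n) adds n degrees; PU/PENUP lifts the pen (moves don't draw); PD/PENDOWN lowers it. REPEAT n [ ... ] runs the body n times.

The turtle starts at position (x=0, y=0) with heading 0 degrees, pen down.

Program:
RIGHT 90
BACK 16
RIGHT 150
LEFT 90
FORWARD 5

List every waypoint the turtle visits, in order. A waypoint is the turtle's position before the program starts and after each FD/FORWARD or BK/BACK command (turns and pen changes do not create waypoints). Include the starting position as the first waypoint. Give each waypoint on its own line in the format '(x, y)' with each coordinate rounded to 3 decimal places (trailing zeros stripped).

Executing turtle program step by step:
Start: pos=(0,0), heading=0, pen down
RT 90: heading 0 -> 270
BK 16: (0,0) -> (0,16) [heading=270, draw]
RT 150: heading 270 -> 120
LT 90: heading 120 -> 210
FD 5: (0,16) -> (-4.33,13.5) [heading=210, draw]
Final: pos=(-4.33,13.5), heading=210, 2 segment(s) drawn
Waypoints (3 total):
(0, 0)
(0, 16)
(-4.33, 13.5)

Answer: (0, 0)
(0, 16)
(-4.33, 13.5)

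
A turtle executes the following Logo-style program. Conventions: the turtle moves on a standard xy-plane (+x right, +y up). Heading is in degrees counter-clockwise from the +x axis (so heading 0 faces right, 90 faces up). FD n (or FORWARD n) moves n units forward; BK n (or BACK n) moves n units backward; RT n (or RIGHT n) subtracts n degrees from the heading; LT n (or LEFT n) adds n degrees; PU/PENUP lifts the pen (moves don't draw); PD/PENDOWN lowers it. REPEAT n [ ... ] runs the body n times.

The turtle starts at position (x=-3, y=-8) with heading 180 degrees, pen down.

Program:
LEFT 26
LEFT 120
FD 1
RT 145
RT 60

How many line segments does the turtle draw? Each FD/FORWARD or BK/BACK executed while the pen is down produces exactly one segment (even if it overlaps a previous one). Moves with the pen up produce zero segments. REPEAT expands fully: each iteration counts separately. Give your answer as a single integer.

Executing turtle program step by step:
Start: pos=(-3,-8), heading=180, pen down
LT 26: heading 180 -> 206
LT 120: heading 206 -> 326
FD 1: (-3,-8) -> (-2.171,-8.559) [heading=326, draw]
RT 145: heading 326 -> 181
RT 60: heading 181 -> 121
Final: pos=(-2.171,-8.559), heading=121, 1 segment(s) drawn
Segments drawn: 1

Answer: 1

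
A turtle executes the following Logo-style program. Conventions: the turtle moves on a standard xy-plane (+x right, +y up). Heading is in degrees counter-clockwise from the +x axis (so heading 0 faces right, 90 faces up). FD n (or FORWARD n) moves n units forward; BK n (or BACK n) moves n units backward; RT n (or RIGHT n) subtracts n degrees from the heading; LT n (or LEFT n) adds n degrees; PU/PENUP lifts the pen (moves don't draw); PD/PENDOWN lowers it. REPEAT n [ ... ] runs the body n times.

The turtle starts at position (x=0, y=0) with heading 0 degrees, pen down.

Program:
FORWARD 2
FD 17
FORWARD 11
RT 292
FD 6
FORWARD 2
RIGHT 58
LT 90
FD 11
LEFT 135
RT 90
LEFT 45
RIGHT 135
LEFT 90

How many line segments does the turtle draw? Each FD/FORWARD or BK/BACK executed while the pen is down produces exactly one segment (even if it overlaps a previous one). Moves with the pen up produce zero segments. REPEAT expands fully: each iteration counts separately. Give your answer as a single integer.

Answer: 6

Derivation:
Executing turtle program step by step:
Start: pos=(0,0), heading=0, pen down
FD 2: (0,0) -> (2,0) [heading=0, draw]
FD 17: (2,0) -> (19,0) [heading=0, draw]
FD 11: (19,0) -> (30,0) [heading=0, draw]
RT 292: heading 0 -> 68
FD 6: (30,0) -> (32.248,5.563) [heading=68, draw]
FD 2: (32.248,5.563) -> (32.997,7.417) [heading=68, draw]
RT 58: heading 68 -> 10
LT 90: heading 10 -> 100
FD 11: (32.997,7.417) -> (31.087,18.25) [heading=100, draw]
LT 135: heading 100 -> 235
RT 90: heading 235 -> 145
LT 45: heading 145 -> 190
RT 135: heading 190 -> 55
LT 90: heading 55 -> 145
Final: pos=(31.087,18.25), heading=145, 6 segment(s) drawn
Segments drawn: 6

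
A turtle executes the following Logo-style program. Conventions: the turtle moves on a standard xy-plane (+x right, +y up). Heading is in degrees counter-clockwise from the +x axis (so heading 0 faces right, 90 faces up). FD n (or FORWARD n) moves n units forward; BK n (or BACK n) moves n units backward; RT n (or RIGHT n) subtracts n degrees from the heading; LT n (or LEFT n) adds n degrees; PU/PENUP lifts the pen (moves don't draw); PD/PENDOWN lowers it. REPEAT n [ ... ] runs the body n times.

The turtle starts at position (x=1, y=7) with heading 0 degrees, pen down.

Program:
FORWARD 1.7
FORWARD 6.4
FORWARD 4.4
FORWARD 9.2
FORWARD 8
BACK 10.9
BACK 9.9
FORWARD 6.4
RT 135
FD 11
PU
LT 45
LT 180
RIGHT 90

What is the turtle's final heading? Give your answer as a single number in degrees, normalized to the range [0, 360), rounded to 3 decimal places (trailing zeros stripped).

Executing turtle program step by step:
Start: pos=(1,7), heading=0, pen down
FD 1.7: (1,7) -> (2.7,7) [heading=0, draw]
FD 6.4: (2.7,7) -> (9.1,7) [heading=0, draw]
FD 4.4: (9.1,7) -> (13.5,7) [heading=0, draw]
FD 9.2: (13.5,7) -> (22.7,7) [heading=0, draw]
FD 8: (22.7,7) -> (30.7,7) [heading=0, draw]
BK 10.9: (30.7,7) -> (19.8,7) [heading=0, draw]
BK 9.9: (19.8,7) -> (9.9,7) [heading=0, draw]
FD 6.4: (9.9,7) -> (16.3,7) [heading=0, draw]
RT 135: heading 0 -> 225
FD 11: (16.3,7) -> (8.522,-0.778) [heading=225, draw]
PU: pen up
LT 45: heading 225 -> 270
LT 180: heading 270 -> 90
RT 90: heading 90 -> 0
Final: pos=(8.522,-0.778), heading=0, 9 segment(s) drawn

Answer: 0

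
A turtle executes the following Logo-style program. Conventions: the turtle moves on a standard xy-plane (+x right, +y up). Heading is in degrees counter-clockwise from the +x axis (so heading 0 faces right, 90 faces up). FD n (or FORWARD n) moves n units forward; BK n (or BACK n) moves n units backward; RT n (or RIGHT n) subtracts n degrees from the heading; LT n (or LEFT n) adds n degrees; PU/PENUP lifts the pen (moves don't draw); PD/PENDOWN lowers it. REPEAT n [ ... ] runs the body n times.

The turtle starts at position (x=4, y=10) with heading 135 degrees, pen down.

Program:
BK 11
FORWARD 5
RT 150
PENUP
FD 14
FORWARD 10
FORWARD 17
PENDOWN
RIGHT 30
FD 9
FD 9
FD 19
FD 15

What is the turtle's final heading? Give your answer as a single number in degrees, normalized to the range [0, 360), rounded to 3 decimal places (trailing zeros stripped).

Executing turtle program step by step:
Start: pos=(4,10), heading=135, pen down
BK 11: (4,10) -> (11.778,2.222) [heading=135, draw]
FD 5: (11.778,2.222) -> (8.243,5.757) [heading=135, draw]
RT 150: heading 135 -> 345
PU: pen up
FD 14: (8.243,5.757) -> (21.766,2.134) [heading=345, move]
FD 10: (21.766,2.134) -> (31.425,-0.454) [heading=345, move]
FD 17: (31.425,-0.454) -> (47.846,-4.854) [heading=345, move]
PD: pen down
RT 30: heading 345 -> 315
FD 9: (47.846,-4.854) -> (54.21,-11.218) [heading=315, draw]
FD 9: (54.21,-11.218) -> (60.574,-17.582) [heading=315, draw]
FD 19: (60.574,-17.582) -> (74.009,-31.017) [heading=315, draw]
FD 15: (74.009,-31.017) -> (84.615,-41.624) [heading=315, draw]
Final: pos=(84.615,-41.624), heading=315, 6 segment(s) drawn

Answer: 315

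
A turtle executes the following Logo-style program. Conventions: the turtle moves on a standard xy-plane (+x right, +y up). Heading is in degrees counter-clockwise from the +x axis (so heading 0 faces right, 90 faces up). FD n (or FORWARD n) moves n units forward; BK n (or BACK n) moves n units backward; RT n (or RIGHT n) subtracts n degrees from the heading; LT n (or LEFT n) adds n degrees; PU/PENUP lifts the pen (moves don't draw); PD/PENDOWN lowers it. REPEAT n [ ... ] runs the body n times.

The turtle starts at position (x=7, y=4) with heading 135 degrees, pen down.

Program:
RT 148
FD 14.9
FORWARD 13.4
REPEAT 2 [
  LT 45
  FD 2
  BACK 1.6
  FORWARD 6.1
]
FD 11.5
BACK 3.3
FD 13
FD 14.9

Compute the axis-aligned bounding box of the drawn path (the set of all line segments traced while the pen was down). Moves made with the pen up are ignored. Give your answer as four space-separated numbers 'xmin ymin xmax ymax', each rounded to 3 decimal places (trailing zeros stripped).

Answer: 7 -2.366 49.67 42.587

Derivation:
Executing turtle program step by step:
Start: pos=(7,4), heading=135, pen down
RT 148: heading 135 -> 347
FD 14.9: (7,4) -> (21.518,0.648) [heading=347, draw]
FD 13.4: (21.518,0.648) -> (34.575,-2.366) [heading=347, draw]
REPEAT 2 [
  -- iteration 1/2 --
  LT 45: heading 347 -> 32
  FD 2: (34.575,-2.366) -> (36.271,-1.306) [heading=32, draw]
  BK 1.6: (36.271,-1.306) -> (34.914,-2.154) [heading=32, draw]
  FD 6.1: (34.914,-2.154) -> (40.087,1.078) [heading=32, draw]
  -- iteration 2/2 --
  LT 45: heading 32 -> 77
  FD 2: (40.087,1.078) -> (40.537,3.027) [heading=77, draw]
  BK 1.6: (40.537,3.027) -> (40.177,1.468) [heading=77, draw]
  FD 6.1: (40.177,1.468) -> (41.549,7.412) [heading=77, draw]
]
FD 11.5: (41.549,7.412) -> (44.136,18.617) [heading=77, draw]
BK 3.3: (44.136,18.617) -> (43.394,15.402) [heading=77, draw]
FD 13: (43.394,15.402) -> (46.318,28.068) [heading=77, draw]
FD 14.9: (46.318,28.068) -> (49.67,42.587) [heading=77, draw]
Final: pos=(49.67,42.587), heading=77, 12 segment(s) drawn

Segment endpoints: x in {7, 21.518, 34.575, 34.914, 36.271, 40.087, 40.177, 40.537, 41.549, 43.394, 44.136, 46.318, 49.67}, y in {-2.366, -2.154, -1.306, 0.648, 1.078, 1.468, 3.027, 4, 7.412, 15.402, 18.617, 28.068, 42.587}
xmin=7, ymin=-2.366, xmax=49.67, ymax=42.587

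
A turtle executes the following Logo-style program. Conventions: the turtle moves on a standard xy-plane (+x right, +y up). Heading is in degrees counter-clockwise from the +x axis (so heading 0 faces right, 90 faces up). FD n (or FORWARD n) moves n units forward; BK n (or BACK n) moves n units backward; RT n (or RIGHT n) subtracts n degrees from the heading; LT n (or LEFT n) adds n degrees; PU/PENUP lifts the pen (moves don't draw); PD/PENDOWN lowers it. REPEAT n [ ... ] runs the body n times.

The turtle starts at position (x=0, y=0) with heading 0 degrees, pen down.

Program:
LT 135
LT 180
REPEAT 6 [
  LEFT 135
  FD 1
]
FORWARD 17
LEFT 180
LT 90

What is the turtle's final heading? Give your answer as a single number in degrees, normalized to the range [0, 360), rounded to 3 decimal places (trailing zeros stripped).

Executing turtle program step by step:
Start: pos=(0,0), heading=0, pen down
LT 135: heading 0 -> 135
LT 180: heading 135 -> 315
REPEAT 6 [
  -- iteration 1/6 --
  LT 135: heading 315 -> 90
  FD 1: (0,0) -> (0,1) [heading=90, draw]
  -- iteration 2/6 --
  LT 135: heading 90 -> 225
  FD 1: (0,1) -> (-0.707,0.293) [heading=225, draw]
  -- iteration 3/6 --
  LT 135: heading 225 -> 0
  FD 1: (-0.707,0.293) -> (0.293,0.293) [heading=0, draw]
  -- iteration 4/6 --
  LT 135: heading 0 -> 135
  FD 1: (0.293,0.293) -> (-0.414,1) [heading=135, draw]
  -- iteration 5/6 --
  LT 135: heading 135 -> 270
  FD 1: (-0.414,1) -> (-0.414,0) [heading=270, draw]
  -- iteration 6/6 --
  LT 135: heading 270 -> 45
  FD 1: (-0.414,0) -> (0.293,0.707) [heading=45, draw]
]
FD 17: (0.293,0.707) -> (12.314,12.728) [heading=45, draw]
LT 180: heading 45 -> 225
LT 90: heading 225 -> 315
Final: pos=(12.314,12.728), heading=315, 7 segment(s) drawn

Answer: 315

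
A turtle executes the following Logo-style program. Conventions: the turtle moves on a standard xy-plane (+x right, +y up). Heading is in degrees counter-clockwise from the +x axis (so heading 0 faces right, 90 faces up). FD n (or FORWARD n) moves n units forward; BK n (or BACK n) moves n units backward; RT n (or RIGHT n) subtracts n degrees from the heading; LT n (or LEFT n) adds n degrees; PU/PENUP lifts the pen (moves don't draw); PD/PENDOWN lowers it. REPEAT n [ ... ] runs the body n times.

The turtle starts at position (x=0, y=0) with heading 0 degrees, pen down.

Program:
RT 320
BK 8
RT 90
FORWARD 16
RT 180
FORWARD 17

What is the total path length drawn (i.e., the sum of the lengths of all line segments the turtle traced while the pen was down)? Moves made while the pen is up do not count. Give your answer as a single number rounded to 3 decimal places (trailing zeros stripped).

Answer: 41

Derivation:
Executing turtle program step by step:
Start: pos=(0,0), heading=0, pen down
RT 320: heading 0 -> 40
BK 8: (0,0) -> (-6.128,-5.142) [heading=40, draw]
RT 90: heading 40 -> 310
FD 16: (-6.128,-5.142) -> (4.156,-17.399) [heading=310, draw]
RT 180: heading 310 -> 130
FD 17: (4.156,-17.399) -> (-6.771,-4.376) [heading=130, draw]
Final: pos=(-6.771,-4.376), heading=130, 3 segment(s) drawn

Segment lengths:
  seg 1: (0,0) -> (-6.128,-5.142), length = 8
  seg 2: (-6.128,-5.142) -> (4.156,-17.399), length = 16
  seg 3: (4.156,-17.399) -> (-6.771,-4.376), length = 17
Total = 41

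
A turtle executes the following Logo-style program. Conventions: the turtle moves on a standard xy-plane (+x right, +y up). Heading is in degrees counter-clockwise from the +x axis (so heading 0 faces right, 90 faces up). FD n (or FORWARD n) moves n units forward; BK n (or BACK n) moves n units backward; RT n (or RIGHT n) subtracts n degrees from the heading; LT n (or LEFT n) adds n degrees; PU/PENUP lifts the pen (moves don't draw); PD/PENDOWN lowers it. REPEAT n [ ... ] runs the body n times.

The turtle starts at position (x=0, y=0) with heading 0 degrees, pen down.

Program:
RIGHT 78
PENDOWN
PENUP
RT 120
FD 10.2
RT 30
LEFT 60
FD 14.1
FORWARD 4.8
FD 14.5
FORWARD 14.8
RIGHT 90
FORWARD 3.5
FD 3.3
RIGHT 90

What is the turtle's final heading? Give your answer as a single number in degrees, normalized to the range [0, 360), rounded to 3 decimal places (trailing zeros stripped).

Answer: 12

Derivation:
Executing turtle program step by step:
Start: pos=(0,0), heading=0, pen down
RT 78: heading 0 -> 282
PD: pen down
PU: pen up
RT 120: heading 282 -> 162
FD 10.2: (0,0) -> (-9.701,3.152) [heading=162, move]
RT 30: heading 162 -> 132
LT 60: heading 132 -> 192
FD 14.1: (-9.701,3.152) -> (-23.493,0.22) [heading=192, move]
FD 4.8: (-23.493,0.22) -> (-28.188,-0.778) [heading=192, move]
FD 14.5: (-28.188,-0.778) -> (-42.371,-3.792) [heading=192, move]
FD 14.8: (-42.371,-3.792) -> (-56.847,-6.869) [heading=192, move]
RT 90: heading 192 -> 102
FD 3.5: (-56.847,-6.869) -> (-57.575,-3.446) [heading=102, move]
FD 3.3: (-57.575,-3.446) -> (-58.261,-0.218) [heading=102, move]
RT 90: heading 102 -> 12
Final: pos=(-58.261,-0.218), heading=12, 0 segment(s) drawn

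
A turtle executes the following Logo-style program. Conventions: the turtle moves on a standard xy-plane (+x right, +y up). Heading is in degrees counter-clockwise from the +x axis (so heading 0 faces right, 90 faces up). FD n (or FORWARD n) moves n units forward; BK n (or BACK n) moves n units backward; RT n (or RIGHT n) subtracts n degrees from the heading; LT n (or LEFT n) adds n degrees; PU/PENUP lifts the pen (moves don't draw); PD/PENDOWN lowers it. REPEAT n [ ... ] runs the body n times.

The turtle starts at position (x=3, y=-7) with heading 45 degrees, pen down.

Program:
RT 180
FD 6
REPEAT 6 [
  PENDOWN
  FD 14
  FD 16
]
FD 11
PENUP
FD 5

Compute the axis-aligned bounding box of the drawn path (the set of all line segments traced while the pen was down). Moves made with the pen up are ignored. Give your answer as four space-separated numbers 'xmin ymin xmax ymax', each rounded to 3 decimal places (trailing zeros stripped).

Answer: -136.3 -146.3 3 -7

Derivation:
Executing turtle program step by step:
Start: pos=(3,-7), heading=45, pen down
RT 180: heading 45 -> 225
FD 6: (3,-7) -> (-1.243,-11.243) [heading=225, draw]
REPEAT 6 [
  -- iteration 1/6 --
  PD: pen down
  FD 14: (-1.243,-11.243) -> (-11.142,-21.142) [heading=225, draw]
  FD 16: (-11.142,-21.142) -> (-22.456,-32.456) [heading=225, draw]
  -- iteration 2/6 --
  PD: pen down
  FD 14: (-22.456,-32.456) -> (-32.355,-42.355) [heading=225, draw]
  FD 16: (-32.355,-42.355) -> (-43.669,-53.669) [heading=225, draw]
  -- iteration 3/6 --
  PD: pen down
  FD 14: (-43.669,-53.669) -> (-53.569,-63.569) [heading=225, draw]
  FD 16: (-53.569,-63.569) -> (-64.882,-74.882) [heading=225, draw]
  -- iteration 4/6 --
  PD: pen down
  FD 14: (-64.882,-74.882) -> (-74.782,-84.782) [heading=225, draw]
  FD 16: (-74.782,-84.782) -> (-86.095,-96.095) [heading=225, draw]
  -- iteration 5/6 --
  PD: pen down
  FD 14: (-86.095,-96.095) -> (-95.995,-105.995) [heading=225, draw]
  FD 16: (-95.995,-105.995) -> (-107.309,-117.309) [heading=225, draw]
  -- iteration 6/6 --
  PD: pen down
  FD 14: (-107.309,-117.309) -> (-117.208,-127.208) [heading=225, draw]
  FD 16: (-117.208,-127.208) -> (-128.522,-138.522) [heading=225, draw]
]
FD 11: (-128.522,-138.522) -> (-136.3,-146.3) [heading=225, draw]
PU: pen up
FD 5: (-136.3,-146.3) -> (-139.836,-149.836) [heading=225, move]
Final: pos=(-139.836,-149.836), heading=225, 14 segment(s) drawn

Segment endpoints: x in {-136.3, -128.522, -117.208, -107.309, -95.995, -86.095, -74.782, -64.882, -53.569, -43.669, -32.355, -22.456, -11.142, -1.243, 3}, y in {-146.3, -138.522, -127.208, -117.309, -105.995, -96.095, -84.782, -74.882, -63.569, -53.669, -42.355, -32.456, -21.142, -11.243, -7}
xmin=-136.3, ymin=-146.3, xmax=3, ymax=-7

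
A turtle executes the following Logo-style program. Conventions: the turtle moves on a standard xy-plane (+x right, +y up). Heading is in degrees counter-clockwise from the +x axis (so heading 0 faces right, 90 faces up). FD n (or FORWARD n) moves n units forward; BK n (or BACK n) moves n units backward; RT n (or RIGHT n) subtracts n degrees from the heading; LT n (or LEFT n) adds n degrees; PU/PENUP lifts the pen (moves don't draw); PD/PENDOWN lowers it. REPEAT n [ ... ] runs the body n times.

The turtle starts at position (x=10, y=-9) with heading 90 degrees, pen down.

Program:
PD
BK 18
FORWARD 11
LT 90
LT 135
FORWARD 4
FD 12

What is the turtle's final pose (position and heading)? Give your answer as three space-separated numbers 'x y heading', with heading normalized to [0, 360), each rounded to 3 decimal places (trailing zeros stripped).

Answer: 21.314 -27.314 315

Derivation:
Executing turtle program step by step:
Start: pos=(10,-9), heading=90, pen down
PD: pen down
BK 18: (10,-9) -> (10,-27) [heading=90, draw]
FD 11: (10,-27) -> (10,-16) [heading=90, draw]
LT 90: heading 90 -> 180
LT 135: heading 180 -> 315
FD 4: (10,-16) -> (12.828,-18.828) [heading=315, draw]
FD 12: (12.828,-18.828) -> (21.314,-27.314) [heading=315, draw]
Final: pos=(21.314,-27.314), heading=315, 4 segment(s) drawn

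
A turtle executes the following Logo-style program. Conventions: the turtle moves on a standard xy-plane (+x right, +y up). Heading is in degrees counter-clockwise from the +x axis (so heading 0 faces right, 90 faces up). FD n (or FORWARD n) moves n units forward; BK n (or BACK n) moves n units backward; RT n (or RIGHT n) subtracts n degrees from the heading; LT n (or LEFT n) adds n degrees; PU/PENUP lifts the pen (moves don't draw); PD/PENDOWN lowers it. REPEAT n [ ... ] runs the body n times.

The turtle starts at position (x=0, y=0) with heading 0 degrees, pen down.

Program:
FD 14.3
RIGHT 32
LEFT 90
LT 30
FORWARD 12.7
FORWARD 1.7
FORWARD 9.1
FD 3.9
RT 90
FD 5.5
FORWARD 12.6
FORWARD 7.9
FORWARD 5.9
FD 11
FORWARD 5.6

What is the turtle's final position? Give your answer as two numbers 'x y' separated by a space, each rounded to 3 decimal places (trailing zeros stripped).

Answer: 63.727 25.691

Derivation:
Executing turtle program step by step:
Start: pos=(0,0), heading=0, pen down
FD 14.3: (0,0) -> (14.3,0) [heading=0, draw]
RT 32: heading 0 -> 328
LT 90: heading 328 -> 58
LT 30: heading 58 -> 88
FD 12.7: (14.3,0) -> (14.743,12.692) [heading=88, draw]
FD 1.7: (14.743,12.692) -> (14.803,14.391) [heading=88, draw]
FD 9.1: (14.803,14.391) -> (15.12,23.486) [heading=88, draw]
FD 3.9: (15.12,23.486) -> (15.256,27.383) [heading=88, draw]
RT 90: heading 88 -> 358
FD 5.5: (15.256,27.383) -> (20.753,27.191) [heading=358, draw]
FD 12.6: (20.753,27.191) -> (33.345,26.752) [heading=358, draw]
FD 7.9: (33.345,26.752) -> (41.24,26.476) [heading=358, draw]
FD 5.9: (41.24,26.476) -> (47.137,26.27) [heading=358, draw]
FD 11: (47.137,26.27) -> (58.13,25.886) [heading=358, draw]
FD 5.6: (58.13,25.886) -> (63.727,25.691) [heading=358, draw]
Final: pos=(63.727,25.691), heading=358, 11 segment(s) drawn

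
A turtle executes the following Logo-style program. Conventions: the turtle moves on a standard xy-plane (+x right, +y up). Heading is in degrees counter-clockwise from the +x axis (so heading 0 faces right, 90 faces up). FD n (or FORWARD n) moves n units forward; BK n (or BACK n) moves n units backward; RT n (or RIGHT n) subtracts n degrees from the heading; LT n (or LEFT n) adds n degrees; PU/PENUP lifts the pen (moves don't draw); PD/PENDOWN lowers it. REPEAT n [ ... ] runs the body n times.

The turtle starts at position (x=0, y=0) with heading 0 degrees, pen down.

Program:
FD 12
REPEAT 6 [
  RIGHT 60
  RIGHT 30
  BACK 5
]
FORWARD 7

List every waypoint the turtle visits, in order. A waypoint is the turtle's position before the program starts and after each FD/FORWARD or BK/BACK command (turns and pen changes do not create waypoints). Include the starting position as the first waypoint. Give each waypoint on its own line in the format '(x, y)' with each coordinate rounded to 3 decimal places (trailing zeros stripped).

Executing turtle program step by step:
Start: pos=(0,0), heading=0, pen down
FD 12: (0,0) -> (12,0) [heading=0, draw]
REPEAT 6 [
  -- iteration 1/6 --
  RT 60: heading 0 -> 300
  RT 30: heading 300 -> 270
  BK 5: (12,0) -> (12,5) [heading=270, draw]
  -- iteration 2/6 --
  RT 60: heading 270 -> 210
  RT 30: heading 210 -> 180
  BK 5: (12,5) -> (17,5) [heading=180, draw]
  -- iteration 3/6 --
  RT 60: heading 180 -> 120
  RT 30: heading 120 -> 90
  BK 5: (17,5) -> (17,0) [heading=90, draw]
  -- iteration 4/6 --
  RT 60: heading 90 -> 30
  RT 30: heading 30 -> 0
  BK 5: (17,0) -> (12,0) [heading=0, draw]
  -- iteration 5/6 --
  RT 60: heading 0 -> 300
  RT 30: heading 300 -> 270
  BK 5: (12,0) -> (12,5) [heading=270, draw]
  -- iteration 6/6 --
  RT 60: heading 270 -> 210
  RT 30: heading 210 -> 180
  BK 5: (12,5) -> (17,5) [heading=180, draw]
]
FD 7: (17,5) -> (10,5) [heading=180, draw]
Final: pos=(10,5), heading=180, 8 segment(s) drawn
Waypoints (9 total):
(0, 0)
(12, 0)
(12, 5)
(17, 5)
(17, 0)
(12, 0)
(12, 5)
(17, 5)
(10, 5)

Answer: (0, 0)
(12, 0)
(12, 5)
(17, 5)
(17, 0)
(12, 0)
(12, 5)
(17, 5)
(10, 5)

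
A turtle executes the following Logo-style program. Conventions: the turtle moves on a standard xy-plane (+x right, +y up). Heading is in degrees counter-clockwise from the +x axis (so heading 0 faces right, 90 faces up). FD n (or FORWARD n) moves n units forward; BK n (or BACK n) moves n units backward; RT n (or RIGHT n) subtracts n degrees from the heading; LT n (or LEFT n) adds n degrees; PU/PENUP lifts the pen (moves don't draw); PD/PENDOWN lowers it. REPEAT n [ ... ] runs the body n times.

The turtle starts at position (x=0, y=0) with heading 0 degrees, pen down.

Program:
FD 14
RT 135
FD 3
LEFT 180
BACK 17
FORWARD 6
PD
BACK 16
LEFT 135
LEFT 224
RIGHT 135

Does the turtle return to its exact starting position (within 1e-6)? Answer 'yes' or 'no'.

Answer: no

Derivation:
Executing turtle program step by step:
Start: pos=(0,0), heading=0, pen down
FD 14: (0,0) -> (14,0) [heading=0, draw]
RT 135: heading 0 -> 225
FD 3: (14,0) -> (11.879,-2.121) [heading=225, draw]
LT 180: heading 225 -> 45
BK 17: (11.879,-2.121) -> (-0.142,-14.142) [heading=45, draw]
FD 6: (-0.142,-14.142) -> (4.101,-9.899) [heading=45, draw]
PD: pen down
BK 16: (4.101,-9.899) -> (-7.213,-21.213) [heading=45, draw]
LT 135: heading 45 -> 180
LT 224: heading 180 -> 44
RT 135: heading 44 -> 269
Final: pos=(-7.213,-21.213), heading=269, 5 segment(s) drawn

Start position: (0, 0)
Final position: (-7.213, -21.213)
Distance = 22.406; >= 1e-6 -> NOT closed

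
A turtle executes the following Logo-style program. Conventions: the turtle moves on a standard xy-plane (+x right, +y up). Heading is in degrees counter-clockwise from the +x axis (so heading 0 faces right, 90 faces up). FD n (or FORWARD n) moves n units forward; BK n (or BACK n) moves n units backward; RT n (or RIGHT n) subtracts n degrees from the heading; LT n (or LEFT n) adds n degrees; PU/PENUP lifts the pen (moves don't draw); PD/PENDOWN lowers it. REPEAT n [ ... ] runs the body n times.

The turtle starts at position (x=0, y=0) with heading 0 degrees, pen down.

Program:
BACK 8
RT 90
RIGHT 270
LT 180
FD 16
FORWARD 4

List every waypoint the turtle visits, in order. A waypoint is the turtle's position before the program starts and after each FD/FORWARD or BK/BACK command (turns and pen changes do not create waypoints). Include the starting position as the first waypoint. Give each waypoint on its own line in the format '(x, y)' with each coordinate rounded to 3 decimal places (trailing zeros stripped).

Answer: (0, 0)
(-8, 0)
(-24, 0)
(-28, 0)

Derivation:
Executing turtle program step by step:
Start: pos=(0,0), heading=0, pen down
BK 8: (0,0) -> (-8,0) [heading=0, draw]
RT 90: heading 0 -> 270
RT 270: heading 270 -> 0
LT 180: heading 0 -> 180
FD 16: (-8,0) -> (-24,0) [heading=180, draw]
FD 4: (-24,0) -> (-28,0) [heading=180, draw]
Final: pos=(-28,0), heading=180, 3 segment(s) drawn
Waypoints (4 total):
(0, 0)
(-8, 0)
(-24, 0)
(-28, 0)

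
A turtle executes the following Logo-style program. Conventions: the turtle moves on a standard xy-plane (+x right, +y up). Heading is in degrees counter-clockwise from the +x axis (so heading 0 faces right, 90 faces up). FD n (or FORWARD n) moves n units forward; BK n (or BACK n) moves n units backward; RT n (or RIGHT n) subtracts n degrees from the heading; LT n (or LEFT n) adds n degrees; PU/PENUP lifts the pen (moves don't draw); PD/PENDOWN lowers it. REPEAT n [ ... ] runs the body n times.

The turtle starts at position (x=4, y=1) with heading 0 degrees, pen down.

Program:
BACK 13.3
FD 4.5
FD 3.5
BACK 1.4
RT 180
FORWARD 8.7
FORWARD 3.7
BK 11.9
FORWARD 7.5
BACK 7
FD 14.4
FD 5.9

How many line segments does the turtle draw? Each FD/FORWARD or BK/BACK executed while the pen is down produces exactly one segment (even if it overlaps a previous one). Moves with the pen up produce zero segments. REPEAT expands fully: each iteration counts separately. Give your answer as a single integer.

Answer: 11

Derivation:
Executing turtle program step by step:
Start: pos=(4,1), heading=0, pen down
BK 13.3: (4,1) -> (-9.3,1) [heading=0, draw]
FD 4.5: (-9.3,1) -> (-4.8,1) [heading=0, draw]
FD 3.5: (-4.8,1) -> (-1.3,1) [heading=0, draw]
BK 1.4: (-1.3,1) -> (-2.7,1) [heading=0, draw]
RT 180: heading 0 -> 180
FD 8.7: (-2.7,1) -> (-11.4,1) [heading=180, draw]
FD 3.7: (-11.4,1) -> (-15.1,1) [heading=180, draw]
BK 11.9: (-15.1,1) -> (-3.2,1) [heading=180, draw]
FD 7.5: (-3.2,1) -> (-10.7,1) [heading=180, draw]
BK 7: (-10.7,1) -> (-3.7,1) [heading=180, draw]
FD 14.4: (-3.7,1) -> (-18.1,1) [heading=180, draw]
FD 5.9: (-18.1,1) -> (-24,1) [heading=180, draw]
Final: pos=(-24,1), heading=180, 11 segment(s) drawn
Segments drawn: 11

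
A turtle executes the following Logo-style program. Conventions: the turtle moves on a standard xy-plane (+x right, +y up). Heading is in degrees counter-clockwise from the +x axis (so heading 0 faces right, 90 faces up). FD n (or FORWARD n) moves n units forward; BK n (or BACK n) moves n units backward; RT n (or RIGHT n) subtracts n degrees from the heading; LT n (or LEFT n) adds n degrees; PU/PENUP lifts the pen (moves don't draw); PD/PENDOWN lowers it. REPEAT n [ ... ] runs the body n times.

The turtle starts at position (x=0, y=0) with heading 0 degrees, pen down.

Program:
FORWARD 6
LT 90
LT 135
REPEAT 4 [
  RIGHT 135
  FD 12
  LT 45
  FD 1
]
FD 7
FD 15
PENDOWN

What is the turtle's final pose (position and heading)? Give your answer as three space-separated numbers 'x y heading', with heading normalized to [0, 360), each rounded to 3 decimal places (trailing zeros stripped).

Answer: -9.556 -15.556 225

Derivation:
Executing turtle program step by step:
Start: pos=(0,0), heading=0, pen down
FD 6: (0,0) -> (6,0) [heading=0, draw]
LT 90: heading 0 -> 90
LT 135: heading 90 -> 225
REPEAT 4 [
  -- iteration 1/4 --
  RT 135: heading 225 -> 90
  FD 12: (6,0) -> (6,12) [heading=90, draw]
  LT 45: heading 90 -> 135
  FD 1: (6,12) -> (5.293,12.707) [heading=135, draw]
  -- iteration 2/4 --
  RT 135: heading 135 -> 0
  FD 12: (5.293,12.707) -> (17.293,12.707) [heading=0, draw]
  LT 45: heading 0 -> 45
  FD 1: (17.293,12.707) -> (18,13.414) [heading=45, draw]
  -- iteration 3/4 --
  RT 135: heading 45 -> 270
  FD 12: (18,13.414) -> (18,1.414) [heading=270, draw]
  LT 45: heading 270 -> 315
  FD 1: (18,1.414) -> (18.707,0.707) [heading=315, draw]
  -- iteration 4/4 --
  RT 135: heading 315 -> 180
  FD 12: (18.707,0.707) -> (6.707,0.707) [heading=180, draw]
  LT 45: heading 180 -> 225
  FD 1: (6.707,0.707) -> (6,0) [heading=225, draw]
]
FD 7: (6,0) -> (1.05,-4.95) [heading=225, draw]
FD 15: (1.05,-4.95) -> (-9.556,-15.556) [heading=225, draw]
PD: pen down
Final: pos=(-9.556,-15.556), heading=225, 11 segment(s) drawn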